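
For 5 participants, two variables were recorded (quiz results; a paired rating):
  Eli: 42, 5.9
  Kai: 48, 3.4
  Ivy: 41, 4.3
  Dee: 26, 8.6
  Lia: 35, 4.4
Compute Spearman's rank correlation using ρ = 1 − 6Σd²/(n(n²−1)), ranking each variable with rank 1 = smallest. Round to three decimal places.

-0.700

Ranks of variable 1: 4, 5, 3, 1, 2
Ranks of variable 2: 4, 1, 2, 5, 3
d = r₁ − r₂: 0, 4, 1, -4, -1
d²: 0, 16, 1, 16, 1; Σd² = 34
ρ = 1 − 6·34/(5·24) = 1 − 204/120 = -0.700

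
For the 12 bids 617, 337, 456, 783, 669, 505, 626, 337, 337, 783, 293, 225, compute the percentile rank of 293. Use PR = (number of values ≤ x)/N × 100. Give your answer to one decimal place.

N = 12.
Strictly below 293: 1. Equal to 293: 1.
PR = 2/12 × 100 = 16.7

16.7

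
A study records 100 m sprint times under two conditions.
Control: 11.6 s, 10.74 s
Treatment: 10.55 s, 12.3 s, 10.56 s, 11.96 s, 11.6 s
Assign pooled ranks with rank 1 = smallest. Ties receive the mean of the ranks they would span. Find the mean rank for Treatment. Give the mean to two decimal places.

4.10

Sorted (ascending): 10.55, 10.56, 10.74, 11.6, 11.6, 11.96, 12.3
The 2 values of 11.6 occupy positions 4–5 → average rank (4+5)/2 = 4.5.
Treatment values → pooled ranks: 10.55→1, 12.3→7, 10.56→2, 11.96→6, 11.6→4.5
Mean rank = (1 + 7 + 2 + 6 + 4.5) / 5 = 4.10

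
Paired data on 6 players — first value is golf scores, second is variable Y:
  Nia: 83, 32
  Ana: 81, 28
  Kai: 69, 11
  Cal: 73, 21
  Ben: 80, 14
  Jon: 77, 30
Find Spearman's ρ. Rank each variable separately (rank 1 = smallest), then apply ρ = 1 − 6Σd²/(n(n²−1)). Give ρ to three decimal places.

0.714

Ranks of variable 1: 6, 5, 1, 2, 4, 3
Ranks of variable 2: 6, 4, 1, 3, 2, 5
d = r₁ − r₂: 0, 1, 0, -1, 2, -2
d²: 0, 1, 0, 1, 4, 4; Σd² = 10
ρ = 1 − 6·10/(6·35) = 1 − 60/210 = 0.714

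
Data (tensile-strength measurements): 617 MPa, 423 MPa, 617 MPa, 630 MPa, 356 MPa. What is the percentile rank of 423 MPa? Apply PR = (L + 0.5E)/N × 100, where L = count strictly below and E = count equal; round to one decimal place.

30.0

N = 5.
Strictly below 423: 1. Equal to 423: 1.
PR = (1 + 0.5·1)/5 × 100 = 30.0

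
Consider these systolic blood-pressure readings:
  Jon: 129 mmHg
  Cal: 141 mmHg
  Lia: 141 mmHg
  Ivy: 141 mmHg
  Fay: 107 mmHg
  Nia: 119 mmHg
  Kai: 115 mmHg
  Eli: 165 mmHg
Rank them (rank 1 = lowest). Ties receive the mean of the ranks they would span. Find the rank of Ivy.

Sorted (ascending): 107, 115, 119, 129, 141, 141, 141, 165
The 3 values of 141 occupy positions 5–7 → average rank 6.
Ivy has value 141 mmHg → rank 6.

6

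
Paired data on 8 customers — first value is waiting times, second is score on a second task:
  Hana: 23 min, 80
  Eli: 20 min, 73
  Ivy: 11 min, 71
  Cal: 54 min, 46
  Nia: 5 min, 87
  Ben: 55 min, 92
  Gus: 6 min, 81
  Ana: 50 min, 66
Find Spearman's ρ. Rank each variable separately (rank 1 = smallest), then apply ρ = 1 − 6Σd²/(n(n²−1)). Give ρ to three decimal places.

Ranks of variable 1: 5, 4, 3, 7, 1, 8, 2, 6
Ranks of variable 2: 5, 4, 3, 1, 7, 8, 6, 2
d = r₁ − r₂: 0, 0, 0, 6, -6, 0, -4, 4
d²: 0, 0, 0, 36, 36, 0, 16, 16; Σd² = 104
ρ = 1 − 6·104/(8·63) = 1 − 624/504 = -0.238

-0.238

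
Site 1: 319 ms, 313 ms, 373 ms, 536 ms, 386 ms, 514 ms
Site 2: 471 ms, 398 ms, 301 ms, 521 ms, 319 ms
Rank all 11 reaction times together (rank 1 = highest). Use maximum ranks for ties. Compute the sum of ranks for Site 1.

36

Sorted (descending): 536, 521, 514, 471, 398, 386, 373, 319, 319, 313, 301
The 2 values of 319 occupy positions 8–9 → each gets rank 9.
Site 1 values → pooled ranks: 319→9, 313→10, 373→7, 536→1, 386→6, 514→3
Rank sum = 9 + 10 + 7 + 1 + 6 + 3 = 36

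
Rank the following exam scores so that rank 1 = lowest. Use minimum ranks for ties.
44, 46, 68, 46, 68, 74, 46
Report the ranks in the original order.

Sorted (ascending): 44, 46, 46, 46, 68, 68, 74
The 3 values of 46 occupy positions 2–4 → each gets rank 2.
The 2 values of 68 occupy positions 5–6 → each gets rank 5.

1, 2, 5, 2, 5, 7, 2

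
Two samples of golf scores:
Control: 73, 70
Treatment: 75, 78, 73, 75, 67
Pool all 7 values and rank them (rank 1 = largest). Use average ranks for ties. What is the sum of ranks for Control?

10.5

Sorted (descending): 78, 75, 75, 73, 73, 70, 67
The 2 values of 75 occupy positions 2–3 → average rank (2+3)/2 = 2.5.
The 2 values of 73 occupy positions 4–5 → average rank (4+5)/2 = 4.5.
Control values → pooled ranks: 73→4.5, 70→6
Rank sum = 4.5 + 6 = 10.5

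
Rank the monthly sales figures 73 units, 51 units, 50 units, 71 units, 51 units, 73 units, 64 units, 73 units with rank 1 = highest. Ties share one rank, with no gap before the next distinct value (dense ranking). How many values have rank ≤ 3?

5

Sorted (descending): 73, 73, 73, 71, 64, 51, 51, 50
The 3 values of 73 share dense rank 1.
The 2 values of 51 share dense rank 4.
Remaining distinct values take the next consecutive integers.
Ranks ≤ 3: {1, 1, 1, 2, 3} → 5 values.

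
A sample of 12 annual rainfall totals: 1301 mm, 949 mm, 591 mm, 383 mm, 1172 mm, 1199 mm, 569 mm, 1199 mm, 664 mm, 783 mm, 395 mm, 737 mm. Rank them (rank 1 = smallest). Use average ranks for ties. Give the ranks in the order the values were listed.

Sorted (ascending): 383, 395, 569, 591, 664, 737, 783, 949, 1172, 1199, 1199, 1301
The 2 values of 1199 occupy positions 10–11 → average rank (10+11)/2 = 10.5.

12, 8, 4, 1, 9, 10.5, 3, 10.5, 5, 7, 2, 6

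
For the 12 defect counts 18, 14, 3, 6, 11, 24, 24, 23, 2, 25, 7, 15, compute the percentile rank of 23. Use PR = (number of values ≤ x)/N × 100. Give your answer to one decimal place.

N = 12.
Strictly below 23: 8. Equal to 23: 1.
PR = 9/12 × 100 = 75.0

75.0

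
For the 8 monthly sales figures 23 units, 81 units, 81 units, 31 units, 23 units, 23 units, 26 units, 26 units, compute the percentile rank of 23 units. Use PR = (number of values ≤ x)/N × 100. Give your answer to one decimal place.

37.5

N = 8.
Strictly below 23: 0. Equal to 23: 3.
PR = 3/8 × 100 = 37.5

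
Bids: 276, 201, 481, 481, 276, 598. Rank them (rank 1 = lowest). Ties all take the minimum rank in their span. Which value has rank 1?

Sorted (ascending): 201, 276, 276, 481, 481, 598
The 2 values of 276 occupy positions 2–3 → each gets rank 2.
The 2 values of 481 occupy positions 4–5 → each gets rank 4.
Rank 1 → value 201.

201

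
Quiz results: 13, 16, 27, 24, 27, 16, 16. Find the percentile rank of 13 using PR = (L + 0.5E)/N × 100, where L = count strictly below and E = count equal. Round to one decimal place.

7.1

N = 7.
Strictly below 13: 0. Equal to 13: 1.
PR = (0 + 0.5·1)/7 × 100 = 7.1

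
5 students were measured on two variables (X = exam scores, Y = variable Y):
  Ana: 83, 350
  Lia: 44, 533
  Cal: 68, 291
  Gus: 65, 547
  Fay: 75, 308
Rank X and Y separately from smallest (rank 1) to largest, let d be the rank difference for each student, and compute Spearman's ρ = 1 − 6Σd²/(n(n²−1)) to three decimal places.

Ranks of variable 1: 5, 1, 3, 2, 4
Ranks of variable 2: 3, 4, 1, 5, 2
d = r₁ − r₂: 2, -3, 2, -3, 2
d²: 4, 9, 4, 9, 4; Σd² = 30
ρ = 1 − 6·30/(5·24) = 1 − 180/120 = -0.500

-0.500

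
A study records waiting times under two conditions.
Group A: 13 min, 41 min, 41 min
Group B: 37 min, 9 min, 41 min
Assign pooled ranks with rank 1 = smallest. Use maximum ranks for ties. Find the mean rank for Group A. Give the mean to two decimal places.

4.67

Sorted (ascending): 9, 13, 37, 41, 41, 41
The 3 values of 41 occupy positions 4–6 → each gets rank 6.
Group A values → pooled ranks: 13→2, 41→6, 41→6
Mean rank = (2 + 6 + 6) / 3 = 4.67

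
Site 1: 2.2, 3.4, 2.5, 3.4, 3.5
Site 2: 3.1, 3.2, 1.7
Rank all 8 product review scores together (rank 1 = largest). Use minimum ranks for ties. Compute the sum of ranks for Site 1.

Sorted (descending): 3.5, 3.4, 3.4, 3.2, 3.1, 2.5, 2.2, 1.7
The 2 values of 3.4 occupy positions 2–3 → each gets rank 2.
Site 1 values → pooled ranks: 2.2→7, 3.4→2, 2.5→6, 3.4→2, 3.5→1
Rank sum = 7 + 2 + 6 + 2 + 1 = 18

18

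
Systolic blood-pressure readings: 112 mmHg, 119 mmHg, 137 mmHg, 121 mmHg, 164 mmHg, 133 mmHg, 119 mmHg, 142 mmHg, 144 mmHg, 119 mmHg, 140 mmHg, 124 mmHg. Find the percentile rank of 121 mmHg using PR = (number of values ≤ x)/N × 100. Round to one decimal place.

N = 12.
Strictly below 121: 4. Equal to 121: 1.
PR = 5/12 × 100 = 41.7

41.7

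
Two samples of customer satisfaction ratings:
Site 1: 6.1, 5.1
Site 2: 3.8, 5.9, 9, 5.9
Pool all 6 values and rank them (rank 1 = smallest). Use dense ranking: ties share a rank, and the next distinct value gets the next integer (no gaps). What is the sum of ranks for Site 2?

Sorted (ascending): 3.8, 5.1, 5.9, 5.9, 6.1, 9
The 2 values of 5.9 share dense rank 3.
Remaining distinct values take the next consecutive integers.
Site 2 values → pooled ranks: 3.8→1, 5.9→3, 9→5, 5.9→3
Rank sum = 1 + 3 + 5 + 3 = 12

12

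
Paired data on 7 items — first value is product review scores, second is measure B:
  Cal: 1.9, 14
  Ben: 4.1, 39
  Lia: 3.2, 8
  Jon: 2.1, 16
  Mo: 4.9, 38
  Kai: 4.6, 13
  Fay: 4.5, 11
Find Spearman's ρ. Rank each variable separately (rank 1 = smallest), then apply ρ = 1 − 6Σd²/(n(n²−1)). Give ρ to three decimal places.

Ranks of variable 1: 1, 4, 3, 2, 7, 6, 5
Ranks of variable 2: 4, 7, 1, 5, 6, 3, 2
d = r₁ − r₂: -3, -3, 2, -3, 1, 3, 3
d²: 9, 9, 4, 9, 1, 9, 9; Σd² = 50
ρ = 1 − 6·50/(7·48) = 1 − 300/336 = 0.107

0.107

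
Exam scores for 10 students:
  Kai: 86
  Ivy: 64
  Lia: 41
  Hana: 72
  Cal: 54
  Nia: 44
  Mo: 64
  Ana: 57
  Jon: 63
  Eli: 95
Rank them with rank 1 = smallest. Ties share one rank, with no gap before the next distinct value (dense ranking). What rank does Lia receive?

1

Sorted (ascending): 41, 44, 54, 57, 63, 64, 64, 72, 86, 95
The 2 values of 64 share dense rank 6.
Remaining distinct values take the next consecutive integers.
Lia has value 41 → rank 1.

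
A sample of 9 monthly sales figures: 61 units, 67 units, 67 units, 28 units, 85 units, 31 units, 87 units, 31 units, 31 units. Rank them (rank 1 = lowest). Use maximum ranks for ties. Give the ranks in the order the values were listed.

Sorted (ascending): 28, 31, 31, 31, 61, 67, 67, 85, 87
The 3 values of 31 occupy positions 2–4 → each gets rank 4.
The 2 values of 67 occupy positions 6–7 → each gets rank 7.

5, 7, 7, 1, 8, 4, 9, 4, 4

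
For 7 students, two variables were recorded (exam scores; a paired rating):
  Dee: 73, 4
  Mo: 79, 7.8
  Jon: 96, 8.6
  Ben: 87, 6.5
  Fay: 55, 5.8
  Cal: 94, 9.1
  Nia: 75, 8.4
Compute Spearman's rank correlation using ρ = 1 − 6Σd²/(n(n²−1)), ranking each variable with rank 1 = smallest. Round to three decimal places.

0.786

Ranks of variable 1: 2, 4, 7, 5, 1, 6, 3
Ranks of variable 2: 1, 4, 6, 3, 2, 7, 5
d = r₁ − r₂: 1, 0, 1, 2, -1, -1, -2
d²: 1, 0, 1, 4, 1, 1, 4; Σd² = 12
ρ = 1 − 6·12/(7·48) = 1 − 72/336 = 0.786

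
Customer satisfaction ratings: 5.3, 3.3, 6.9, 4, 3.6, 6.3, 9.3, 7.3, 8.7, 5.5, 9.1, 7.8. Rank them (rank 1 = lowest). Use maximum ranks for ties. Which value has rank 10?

Sorted (ascending): 3.3, 3.6, 4, 5.3, 5.5, 6.3, 6.9, 7.3, 7.8, 8.7, 9.1, 9.3
No ties — each value takes its position as its rank.
Rank 10 → value 8.7.

8.7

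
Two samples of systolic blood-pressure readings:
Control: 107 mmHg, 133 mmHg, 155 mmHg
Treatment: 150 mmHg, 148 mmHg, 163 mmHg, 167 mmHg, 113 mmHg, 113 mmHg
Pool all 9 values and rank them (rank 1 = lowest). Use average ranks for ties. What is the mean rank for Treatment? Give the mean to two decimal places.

Sorted (ascending): 107, 113, 113, 133, 148, 150, 155, 163, 167
The 2 values of 113 occupy positions 2–3 → average rank (2+3)/2 = 2.5.
Treatment values → pooled ranks: 150→6, 148→5, 163→8, 167→9, 113→2.5, 113→2.5
Mean rank = (6 + 5 + 8 + 9 + 2.5 + 2.5) / 6 = 5.50

5.50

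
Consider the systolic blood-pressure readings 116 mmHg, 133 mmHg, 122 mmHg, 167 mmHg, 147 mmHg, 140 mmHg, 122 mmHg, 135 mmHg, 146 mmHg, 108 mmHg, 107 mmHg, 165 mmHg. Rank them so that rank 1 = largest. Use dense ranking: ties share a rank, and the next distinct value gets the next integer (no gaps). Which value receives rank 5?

140

Sorted (descending): 167, 165, 147, 146, 140, 135, 133, 122, 122, 116, 108, 107
The 2 values of 122 share dense rank 8.
Remaining distinct values take the next consecutive integers.
Rank 5 → value 140.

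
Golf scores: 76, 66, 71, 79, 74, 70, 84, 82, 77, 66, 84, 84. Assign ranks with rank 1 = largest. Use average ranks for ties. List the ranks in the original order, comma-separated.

7, 11.5, 9, 5, 8, 10, 2, 4, 6, 11.5, 2, 2

Sorted (descending): 84, 84, 84, 82, 79, 77, 76, 74, 71, 70, 66, 66
The 3 values of 84 occupy positions 1–3 → average rank 2.
The 2 values of 66 occupy positions 11–12 → average rank (11+12)/2 = 11.5.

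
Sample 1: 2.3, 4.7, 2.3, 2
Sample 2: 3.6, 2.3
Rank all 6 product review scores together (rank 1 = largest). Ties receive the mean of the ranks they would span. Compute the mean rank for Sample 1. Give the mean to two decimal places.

Sorted (descending): 4.7, 3.6, 2.3, 2.3, 2.3, 2
The 3 values of 2.3 occupy positions 3–5 → average rank 4.
Sample 1 values → pooled ranks: 2.3→4, 4.7→1, 2.3→4, 2→6
Mean rank = (4 + 1 + 4 + 6) / 4 = 3.75

3.75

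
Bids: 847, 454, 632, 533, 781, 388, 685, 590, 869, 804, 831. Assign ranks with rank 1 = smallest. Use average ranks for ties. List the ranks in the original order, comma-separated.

Sorted (ascending): 388, 454, 533, 590, 632, 685, 781, 804, 831, 847, 869
No ties — each value takes its position as its rank.

10, 2, 5, 3, 7, 1, 6, 4, 11, 8, 9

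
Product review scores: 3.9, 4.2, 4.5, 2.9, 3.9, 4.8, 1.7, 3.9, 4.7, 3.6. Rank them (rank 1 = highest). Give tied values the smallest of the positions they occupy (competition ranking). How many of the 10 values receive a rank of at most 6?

7

Sorted (descending): 4.8, 4.7, 4.5, 4.2, 3.9, 3.9, 3.9, 3.6, 2.9, 1.7
The 3 values of 3.9 occupy positions 5–7 → each gets rank 5.
Ranks ≤ 6: {1, 2, 3, 4, 5, 5, 5} → 7 values.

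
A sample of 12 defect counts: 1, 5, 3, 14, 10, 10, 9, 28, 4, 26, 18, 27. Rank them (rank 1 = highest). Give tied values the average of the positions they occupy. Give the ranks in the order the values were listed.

Sorted (descending): 28, 27, 26, 18, 14, 10, 10, 9, 5, 4, 3, 1
The 2 values of 10 occupy positions 6–7 → average rank (6+7)/2 = 6.5.

12, 9, 11, 5, 6.5, 6.5, 8, 1, 10, 3, 4, 2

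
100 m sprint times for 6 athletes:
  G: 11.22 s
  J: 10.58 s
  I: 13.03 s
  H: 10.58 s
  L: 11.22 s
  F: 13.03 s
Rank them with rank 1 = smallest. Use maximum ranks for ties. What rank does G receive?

4

Sorted (ascending): 10.58, 10.58, 11.22, 11.22, 13.03, 13.03
The 2 values of 10.58 occupy positions 1–2 → each gets rank 2.
The 2 values of 11.22 occupy positions 3–4 → each gets rank 4.
The 2 values of 13.03 occupy positions 5–6 → each gets rank 6.
G has value 11.22 s → rank 4.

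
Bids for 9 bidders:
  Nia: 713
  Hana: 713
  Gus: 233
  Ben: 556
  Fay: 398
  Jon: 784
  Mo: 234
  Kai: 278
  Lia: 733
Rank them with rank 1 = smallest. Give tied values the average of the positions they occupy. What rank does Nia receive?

Sorted (ascending): 233, 234, 278, 398, 556, 713, 713, 733, 784
The 2 values of 713 occupy positions 6–7 → average rank (6+7)/2 = 6.5.
Nia has value 713 → rank 6.5.

6.5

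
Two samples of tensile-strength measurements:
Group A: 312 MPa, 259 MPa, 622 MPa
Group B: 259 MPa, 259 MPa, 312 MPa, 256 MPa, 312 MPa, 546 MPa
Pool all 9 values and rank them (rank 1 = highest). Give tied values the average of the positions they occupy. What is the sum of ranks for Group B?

Sorted (descending): 622, 546, 312, 312, 312, 259, 259, 259, 256
The 3 values of 312 occupy positions 3–5 → average rank 4.
The 3 values of 259 occupy positions 6–8 → average rank 7.
Group B values → pooled ranks: 259→7, 259→7, 312→4, 256→9, 312→4, 546→2
Rank sum = 7 + 7 + 4 + 9 + 4 + 2 = 33

33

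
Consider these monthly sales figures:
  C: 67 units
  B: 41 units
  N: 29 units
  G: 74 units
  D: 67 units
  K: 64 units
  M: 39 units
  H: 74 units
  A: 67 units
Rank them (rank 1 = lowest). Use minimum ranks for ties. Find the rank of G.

Sorted (ascending): 29, 39, 41, 64, 67, 67, 67, 74, 74
The 3 values of 67 occupy positions 5–7 → each gets rank 5.
The 2 values of 74 occupy positions 8–9 → each gets rank 8.
G has value 74 units → rank 8.

8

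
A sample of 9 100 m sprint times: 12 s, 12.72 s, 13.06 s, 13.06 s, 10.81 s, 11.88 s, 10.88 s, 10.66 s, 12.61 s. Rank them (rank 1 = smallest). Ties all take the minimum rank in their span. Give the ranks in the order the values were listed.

Sorted (ascending): 10.66, 10.81, 10.88, 11.88, 12, 12.61, 12.72, 13.06, 13.06
The 2 values of 13.06 occupy positions 8–9 → each gets rank 8.

5, 7, 8, 8, 2, 4, 3, 1, 6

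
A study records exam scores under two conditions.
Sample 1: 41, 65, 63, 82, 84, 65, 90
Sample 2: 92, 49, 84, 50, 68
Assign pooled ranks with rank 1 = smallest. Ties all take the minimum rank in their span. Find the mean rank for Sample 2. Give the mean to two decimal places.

Sorted (ascending): 41, 49, 50, 63, 65, 65, 68, 82, 84, 84, 90, 92
The 2 values of 65 occupy positions 5–6 → each gets rank 5.
The 2 values of 84 occupy positions 9–10 → each gets rank 9.
Sample 2 values → pooled ranks: 92→12, 49→2, 84→9, 50→3, 68→7
Mean rank = (12 + 2 + 9 + 3 + 7) / 5 = 6.60

6.60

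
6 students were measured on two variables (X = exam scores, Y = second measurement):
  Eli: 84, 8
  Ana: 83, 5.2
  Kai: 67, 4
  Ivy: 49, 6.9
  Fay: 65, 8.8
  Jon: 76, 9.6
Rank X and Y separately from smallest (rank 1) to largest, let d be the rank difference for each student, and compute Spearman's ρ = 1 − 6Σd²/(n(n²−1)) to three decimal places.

0.029

Ranks of variable 1: 6, 5, 3, 1, 2, 4
Ranks of variable 2: 4, 2, 1, 3, 5, 6
d = r₁ − r₂: 2, 3, 2, -2, -3, -2
d²: 4, 9, 4, 4, 9, 4; Σd² = 34
ρ = 1 − 6·34/(6·35) = 1 − 204/210 = 0.029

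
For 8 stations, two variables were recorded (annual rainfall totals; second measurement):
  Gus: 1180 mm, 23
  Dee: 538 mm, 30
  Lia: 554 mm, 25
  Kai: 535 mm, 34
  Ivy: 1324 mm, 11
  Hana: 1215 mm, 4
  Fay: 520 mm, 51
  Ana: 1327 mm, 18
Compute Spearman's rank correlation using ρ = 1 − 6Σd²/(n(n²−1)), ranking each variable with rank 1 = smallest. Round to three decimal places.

-0.905

Ranks of variable 1: 5, 3, 4, 2, 7, 6, 1, 8
Ranks of variable 2: 4, 6, 5, 7, 2, 1, 8, 3
d = r₁ − r₂: 1, -3, -1, -5, 5, 5, -7, 5
d²: 1, 9, 1, 25, 25, 25, 49, 25; Σd² = 160
ρ = 1 − 6·160/(8·63) = 1 − 960/504 = -0.905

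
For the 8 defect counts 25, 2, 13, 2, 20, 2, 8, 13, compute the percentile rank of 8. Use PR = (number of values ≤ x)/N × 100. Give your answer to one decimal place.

N = 8.
Strictly below 8: 3. Equal to 8: 1.
PR = 4/8 × 100 = 50.0

50.0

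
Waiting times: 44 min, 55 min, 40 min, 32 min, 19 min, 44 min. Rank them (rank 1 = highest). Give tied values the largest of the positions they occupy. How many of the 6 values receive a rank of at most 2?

Sorted (descending): 55, 44, 44, 40, 32, 19
The 2 values of 44 occupy positions 2–3 → each gets rank 3.
Ranks ≤ 2: {1} → 1 value.

1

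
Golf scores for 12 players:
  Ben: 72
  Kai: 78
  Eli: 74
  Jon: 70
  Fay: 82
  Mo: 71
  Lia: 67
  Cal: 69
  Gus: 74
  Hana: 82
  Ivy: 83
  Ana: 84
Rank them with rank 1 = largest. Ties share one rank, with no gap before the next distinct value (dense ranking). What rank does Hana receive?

3

Sorted (descending): 84, 83, 82, 82, 78, 74, 74, 72, 71, 70, 69, 67
The 2 values of 82 share dense rank 3.
The 2 values of 74 share dense rank 5.
Remaining distinct values take the next consecutive integers.
Hana has value 82 → rank 3.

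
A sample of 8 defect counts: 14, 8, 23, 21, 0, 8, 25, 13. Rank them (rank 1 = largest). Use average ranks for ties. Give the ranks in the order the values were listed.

Sorted (descending): 25, 23, 21, 14, 13, 8, 8, 0
The 2 values of 8 occupy positions 6–7 → average rank (6+7)/2 = 6.5.

4, 6.5, 2, 3, 8, 6.5, 1, 5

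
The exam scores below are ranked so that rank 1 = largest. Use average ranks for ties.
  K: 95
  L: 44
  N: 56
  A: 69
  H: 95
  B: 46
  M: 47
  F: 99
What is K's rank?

Sorted (descending): 99, 95, 95, 69, 56, 47, 46, 44
The 2 values of 95 occupy positions 2–3 → average rank (2+3)/2 = 2.5.
K has value 95 → rank 2.5.

2.5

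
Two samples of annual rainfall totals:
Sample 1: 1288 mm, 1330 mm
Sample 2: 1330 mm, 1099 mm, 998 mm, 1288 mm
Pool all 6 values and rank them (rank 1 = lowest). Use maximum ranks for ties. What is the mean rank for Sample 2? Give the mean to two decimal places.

Sorted (ascending): 998, 1099, 1288, 1288, 1330, 1330
The 2 values of 1288 occupy positions 3–4 → each gets rank 4.
The 2 values of 1330 occupy positions 5–6 → each gets rank 6.
Sample 2 values → pooled ranks: 1330→6, 1099→2, 998→1, 1288→4
Mean rank = (6 + 2 + 1 + 4) / 4 = 3.25

3.25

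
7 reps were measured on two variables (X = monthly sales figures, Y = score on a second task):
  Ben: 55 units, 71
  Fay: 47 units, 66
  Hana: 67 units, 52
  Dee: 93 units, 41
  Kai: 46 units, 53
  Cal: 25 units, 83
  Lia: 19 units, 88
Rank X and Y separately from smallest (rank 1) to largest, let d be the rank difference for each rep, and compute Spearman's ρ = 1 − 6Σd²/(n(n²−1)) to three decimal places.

Ranks of variable 1: 5, 4, 6, 7, 3, 2, 1
Ranks of variable 2: 5, 4, 2, 1, 3, 6, 7
d = r₁ − r₂: 0, 0, 4, 6, 0, -4, -6
d²: 0, 0, 16, 36, 0, 16, 36; Σd² = 104
ρ = 1 − 6·104/(7·48) = 1 − 624/336 = -0.857

-0.857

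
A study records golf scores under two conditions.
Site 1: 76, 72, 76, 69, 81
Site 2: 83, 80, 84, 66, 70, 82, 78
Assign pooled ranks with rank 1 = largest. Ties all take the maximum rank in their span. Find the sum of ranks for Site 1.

40

Sorted (descending): 84, 83, 82, 81, 80, 78, 76, 76, 72, 70, 69, 66
The 2 values of 76 occupy positions 7–8 → each gets rank 8.
Site 1 values → pooled ranks: 76→8, 72→9, 76→8, 69→11, 81→4
Rank sum = 8 + 9 + 8 + 11 + 4 = 40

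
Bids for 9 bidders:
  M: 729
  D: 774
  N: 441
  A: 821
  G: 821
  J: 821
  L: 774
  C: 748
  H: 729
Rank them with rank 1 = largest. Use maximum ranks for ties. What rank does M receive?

Sorted (descending): 821, 821, 821, 774, 774, 748, 729, 729, 441
The 3 values of 821 occupy positions 1–3 → each gets rank 3.
The 2 values of 774 occupy positions 4–5 → each gets rank 5.
The 2 values of 729 occupy positions 7–8 → each gets rank 8.
M has value 729 → rank 8.

8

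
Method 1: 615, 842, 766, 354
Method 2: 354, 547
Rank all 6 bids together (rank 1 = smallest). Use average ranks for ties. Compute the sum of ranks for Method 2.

Sorted (ascending): 354, 354, 547, 615, 766, 842
The 2 values of 354 occupy positions 1–2 → average rank (1+2)/2 = 1.5.
Method 2 values → pooled ranks: 354→1.5, 547→3
Rank sum = 1.5 + 3 = 4.5

4.5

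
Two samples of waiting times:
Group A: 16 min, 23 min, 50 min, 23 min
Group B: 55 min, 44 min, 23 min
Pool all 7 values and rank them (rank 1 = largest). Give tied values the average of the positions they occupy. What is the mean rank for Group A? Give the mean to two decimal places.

4.75

Sorted (descending): 55, 50, 44, 23, 23, 23, 16
The 3 values of 23 occupy positions 4–6 → average rank 5.
Group A values → pooled ranks: 16→7, 23→5, 50→2, 23→5
Mean rank = (7 + 5 + 2 + 5) / 4 = 4.75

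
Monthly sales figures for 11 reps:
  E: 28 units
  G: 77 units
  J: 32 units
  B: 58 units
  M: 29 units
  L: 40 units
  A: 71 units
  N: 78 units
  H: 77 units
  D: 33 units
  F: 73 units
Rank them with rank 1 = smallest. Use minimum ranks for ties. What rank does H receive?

Sorted (ascending): 28, 29, 32, 33, 40, 58, 71, 73, 77, 77, 78
The 2 values of 77 occupy positions 9–10 → each gets rank 9.
H has value 77 units → rank 9.

9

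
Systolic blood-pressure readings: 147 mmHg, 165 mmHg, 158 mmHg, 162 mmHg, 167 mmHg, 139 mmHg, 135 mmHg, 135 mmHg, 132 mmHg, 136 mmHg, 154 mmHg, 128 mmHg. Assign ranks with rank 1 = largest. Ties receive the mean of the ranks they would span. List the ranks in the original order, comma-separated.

6, 2, 4, 3, 1, 7, 9.5, 9.5, 11, 8, 5, 12

Sorted (descending): 167, 165, 162, 158, 154, 147, 139, 136, 135, 135, 132, 128
The 2 values of 135 occupy positions 9–10 → average rank (9+10)/2 = 9.5.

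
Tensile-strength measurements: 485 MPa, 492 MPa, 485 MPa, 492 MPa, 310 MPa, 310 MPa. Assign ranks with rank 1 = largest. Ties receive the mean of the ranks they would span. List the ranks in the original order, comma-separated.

3.5, 1.5, 3.5, 1.5, 5.5, 5.5

Sorted (descending): 492, 492, 485, 485, 310, 310
The 2 values of 492 occupy positions 1–2 → average rank (1+2)/2 = 1.5.
The 2 values of 485 occupy positions 3–4 → average rank (3+4)/2 = 3.5.
The 2 values of 310 occupy positions 5–6 → average rank (5+6)/2 = 5.5.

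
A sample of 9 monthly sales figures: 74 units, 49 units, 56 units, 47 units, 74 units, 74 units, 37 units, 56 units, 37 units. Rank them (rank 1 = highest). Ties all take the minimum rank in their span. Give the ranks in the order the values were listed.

Sorted (descending): 74, 74, 74, 56, 56, 49, 47, 37, 37
The 3 values of 74 occupy positions 1–3 → each gets rank 1.
The 2 values of 56 occupy positions 4–5 → each gets rank 4.
The 2 values of 37 occupy positions 8–9 → each gets rank 8.

1, 6, 4, 7, 1, 1, 8, 4, 8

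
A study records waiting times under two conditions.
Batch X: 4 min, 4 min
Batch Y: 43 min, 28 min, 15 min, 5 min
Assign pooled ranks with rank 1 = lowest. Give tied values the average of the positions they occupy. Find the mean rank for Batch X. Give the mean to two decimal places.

Sorted (ascending): 4, 4, 5, 15, 28, 43
The 2 values of 4 occupy positions 1–2 → average rank (1+2)/2 = 1.5.
Batch X values → pooled ranks: 4→1.5, 4→1.5
Mean rank = (1.5 + 1.5) / 2 = 1.50

1.50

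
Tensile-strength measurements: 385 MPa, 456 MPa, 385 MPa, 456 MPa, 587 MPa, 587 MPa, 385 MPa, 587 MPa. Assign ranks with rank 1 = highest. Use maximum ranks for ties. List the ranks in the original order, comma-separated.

8, 5, 8, 5, 3, 3, 8, 3

Sorted (descending): 587, 587, 587, 456, 456, 385, 385, 385
The 3 values of 587 occupy positions 1–3 → each gets rank 3.
The 2 values of 456 occupy positions 4–5 → each gets rank 5.
The 3 values of 385 occupy positions 6–8 → each gets rank 8.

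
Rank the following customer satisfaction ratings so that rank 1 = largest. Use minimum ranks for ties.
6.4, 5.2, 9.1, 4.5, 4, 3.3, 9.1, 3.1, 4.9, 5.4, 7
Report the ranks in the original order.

4, 6, 1, 8, 9, 10, 1, 11, 7, 5, 3

Sorted (descending): 9.1, 9.1, 7, 6.4, 5.4, 5.2, 4.9, 4.5, 4, 3.3, 3.1
The 2 values of 9.1 occupy positions 1–2 → each gets rank 1.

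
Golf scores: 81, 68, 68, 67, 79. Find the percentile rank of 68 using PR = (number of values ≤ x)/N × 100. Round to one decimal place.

N = 5.
Strictly below 68: 1. Equal to 68: 2.
PR = 3/5 × 100 = 60.0

60.0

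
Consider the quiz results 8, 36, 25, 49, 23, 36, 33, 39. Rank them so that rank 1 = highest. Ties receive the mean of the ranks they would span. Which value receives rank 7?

23

Sorted (descending): 49, 39, 36, 36, 33, 25, 23, 8
The 2 values of 36 occupy positions 3–4 → average rank (3+4)/2 = 3.5.
Rank 7 → value 23.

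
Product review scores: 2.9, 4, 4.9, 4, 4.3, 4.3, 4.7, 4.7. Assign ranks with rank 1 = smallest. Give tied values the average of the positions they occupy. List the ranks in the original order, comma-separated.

Sorted (ascending): 2.9, 4, 4, 4.3, 4.3, 4.7, 4.7, 4.9
The 2 values of 4 occupy positions 2–3 → average rank (2+3)/2 = 2.5.
The 2 values of 4.3 occupy positions 4–5 → average rank (4+5)/2 = 4.5.
The 2 values of 4.7 occupy positions 6–7 → average rank (6+7)/2 = 6.5.

1, 2.5, 8, 2.5, 4.5, 4.5, 6.5, 6.5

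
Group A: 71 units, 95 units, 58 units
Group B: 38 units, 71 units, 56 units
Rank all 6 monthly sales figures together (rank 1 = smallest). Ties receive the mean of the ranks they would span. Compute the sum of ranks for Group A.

13.5

Sorted (ascending): 38, 56, 58, 71, 71, 95
The 2 values of 71 occupy positions 4–5 → average rank (4+5)/2 = 4.5.
Group A values → pooled ranks: 71→4.5, 95→6, 58→3
Rank sum = 4.5 + 6 + 3 = 13.5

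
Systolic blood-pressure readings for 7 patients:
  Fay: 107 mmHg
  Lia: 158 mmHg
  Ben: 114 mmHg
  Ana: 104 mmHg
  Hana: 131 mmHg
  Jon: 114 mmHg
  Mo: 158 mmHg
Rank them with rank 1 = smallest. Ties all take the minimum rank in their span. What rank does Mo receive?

Sorted (ascending): 104, 107, 114, 114, 131, 158, 158
The 2 values of 114 occupy positions 3–4 → each gets rank 3.
The 2 values of 158 occupy positions 6–7 → each gets rank 6.
Mo has value 158 mmHg → rank 6.

6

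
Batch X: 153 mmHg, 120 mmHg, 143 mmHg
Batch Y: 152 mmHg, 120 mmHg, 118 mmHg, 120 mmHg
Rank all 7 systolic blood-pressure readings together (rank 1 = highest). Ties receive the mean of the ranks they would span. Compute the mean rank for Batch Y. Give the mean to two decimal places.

Sorted (descending): 153, 152, 143, 120, 120, 120, 118
The 3 values of 120 occupy positions 4–6 → average rank 5.
Batch Y values → pooled ranks: 152→2, 120→5, 118→7, 120→5
Mean rank = (2 + 5 + 7 + 5) / 4 = 4.75

4.75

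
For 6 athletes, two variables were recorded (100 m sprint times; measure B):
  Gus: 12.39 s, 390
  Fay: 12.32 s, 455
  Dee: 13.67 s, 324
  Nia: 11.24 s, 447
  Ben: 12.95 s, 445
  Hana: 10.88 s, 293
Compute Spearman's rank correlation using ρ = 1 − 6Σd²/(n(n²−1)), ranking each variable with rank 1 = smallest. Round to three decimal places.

-0.029

Ranks of variable 1: 4, 3, 6, 2, 5, 1
Ranks of variable 2: 3, 6, 2, 5, 4, 1
d = r₁ − r₂: 1, -3, 4, -3, 1, 0
d²: 1, 9, 16, 9, 1, 0; Σd² = 36
ρ = 1 − 6·36/(6·35) = 1 − 216/210 = -0.029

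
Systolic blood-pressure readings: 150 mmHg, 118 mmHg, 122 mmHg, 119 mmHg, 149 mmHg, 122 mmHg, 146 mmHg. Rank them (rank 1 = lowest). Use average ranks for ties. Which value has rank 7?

150

Sorted (ascending): 118, 119, 122, 122, 146, 149, 150
The 2 values of 122 occupy positions 3–4 → average rank (3+4)/2 = 3.5.
Rank 7 → value 150.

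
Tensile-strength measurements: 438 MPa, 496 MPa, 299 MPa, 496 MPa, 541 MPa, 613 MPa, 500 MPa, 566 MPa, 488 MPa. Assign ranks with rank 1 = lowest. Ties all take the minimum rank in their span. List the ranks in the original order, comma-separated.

2, 4, 1, 4, 7, 9, 6, 8, 3

Sorted (ascending): 299, 438, 488, 496, 496, 500, 541, 566, 613
The 2 values of 496 occupy positions 4–5 → each gets rank 4.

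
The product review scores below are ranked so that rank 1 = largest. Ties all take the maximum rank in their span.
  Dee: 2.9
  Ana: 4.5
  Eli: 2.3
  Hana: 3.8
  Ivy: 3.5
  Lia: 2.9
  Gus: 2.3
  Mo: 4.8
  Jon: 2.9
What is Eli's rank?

Sorted (descending): 4.8, 4.5, 3.8, 3.5, 2.9, 2.9, 2.9, 2.3, 2.3
The 3 values of 2.9 occupy positions 5–7 → each gets rank 7.
The 2 values of 2.3 occupy positions 8–9 → each gets rank 9.
Eli has value 2.3 → rank 9.

9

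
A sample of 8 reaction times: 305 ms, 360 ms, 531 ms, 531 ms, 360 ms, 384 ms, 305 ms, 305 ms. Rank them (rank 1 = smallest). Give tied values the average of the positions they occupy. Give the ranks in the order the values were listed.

2, 4.5, 7.5, 7.5, 4.5, 6, 2, 2

Sorted (ascending): 305, 305, 305, 360, 360, 384, 531, 531
The 3 values of 305 occupy positions 1–3 → average rank 2.
The 2 values of 360 occupy positions 4–5 → average rank (4+5)/2 = 4.5.
The 2 values of 531 occupy positions 7–8 → average rank (7+8)/2 = 7.5.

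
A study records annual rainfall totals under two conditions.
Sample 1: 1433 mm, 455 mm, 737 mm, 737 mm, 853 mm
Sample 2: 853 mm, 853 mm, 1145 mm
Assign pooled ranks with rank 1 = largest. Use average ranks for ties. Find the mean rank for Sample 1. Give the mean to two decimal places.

5.20

Sorted (descending): 1433, 1145, 853, 853, 853, 737, 737, 455
The 3 values of 853 occupy positions 3–5 → average rank 4.
The 2 values of 737 occupy positions 6–7 → average rank (6+7)/2 = 6.5.
Sample 1 values → pooled ranks: 1433→1, 455→8, 737→6.5, 737→6.5, 853→4
Mean rank = (1 + 8 + 6.5 + 6.5 + 4) / 5 = 5.20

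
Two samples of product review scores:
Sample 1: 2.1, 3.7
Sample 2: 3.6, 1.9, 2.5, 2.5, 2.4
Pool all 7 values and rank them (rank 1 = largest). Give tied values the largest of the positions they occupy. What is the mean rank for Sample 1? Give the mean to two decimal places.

Sorted (descending): 3.7, 3.6, 2.5, 2.5, 2.4, 2.1, 1.9
The 2 values of 2.5 occupy positions 3–4 → each gets rank 4.
Sample 1 values → pooled ranks: 2.1→6, 3.7→1
Mean rank = (6 + 1) / 2 = 3.50

3.50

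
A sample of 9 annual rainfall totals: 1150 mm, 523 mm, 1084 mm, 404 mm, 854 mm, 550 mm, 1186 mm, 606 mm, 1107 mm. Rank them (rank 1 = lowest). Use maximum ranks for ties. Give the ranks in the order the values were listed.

8, 2, 6, 1, 5, 3, 9, 4, 7

Sorted (ascending): 404, 523, 550, 606, 854, 1084, 1107, 1150, 1186
No ties — each value takes its position as its rank.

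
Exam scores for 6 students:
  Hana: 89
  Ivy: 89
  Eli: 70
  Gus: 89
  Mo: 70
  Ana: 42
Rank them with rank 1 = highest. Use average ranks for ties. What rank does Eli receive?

Sorted (descending): 89, 89, 89, 70, 70, 42
The 3 values of 89 occupy positions 1–3 → average rank 2.
The 2 values of 70 occupy positions 4–5 → average rank (4+5)/2 = 4.5.
Eli has value 70 → rank 4.5.

4.5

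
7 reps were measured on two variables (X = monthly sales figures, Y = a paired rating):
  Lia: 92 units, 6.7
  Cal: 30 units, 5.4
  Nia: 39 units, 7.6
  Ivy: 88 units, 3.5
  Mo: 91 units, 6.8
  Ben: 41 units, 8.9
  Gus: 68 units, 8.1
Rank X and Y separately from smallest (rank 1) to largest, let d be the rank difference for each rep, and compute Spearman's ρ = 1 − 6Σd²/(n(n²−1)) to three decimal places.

-0.179

Ranks of variable 1: 7, 1, 2, 5, 6, 3, 4
Ranks of variable 2: 3, 2, 5, 1, 4, 7, 6
d = r₁ − r₂: 4, -1, -3, 4, 2, -4, -2
d²: 16, 1, 9, 16, 4, 16, 4; Σd² = 66
ρ = 1 − 6·66/(7·48) = 1 − 396/336 = -0.179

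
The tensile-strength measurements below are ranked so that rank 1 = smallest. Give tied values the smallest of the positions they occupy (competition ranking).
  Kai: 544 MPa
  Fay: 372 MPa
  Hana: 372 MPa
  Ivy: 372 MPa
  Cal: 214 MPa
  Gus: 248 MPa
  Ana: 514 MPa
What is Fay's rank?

Sorted (ascending): 214, 248, 372, 372, 372, 514, 544
The 3 values of 372 occupy positions 3–5 → each gets rank 3.
Fay has value 372 MPa → rank 3.

3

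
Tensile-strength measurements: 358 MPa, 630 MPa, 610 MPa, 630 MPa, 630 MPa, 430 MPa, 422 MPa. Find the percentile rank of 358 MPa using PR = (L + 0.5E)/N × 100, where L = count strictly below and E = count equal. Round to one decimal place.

N = 7.
Strictly below 358: 0. Equal to 358: 1.
PR = (0 + 0.5·1)/7 × 100 = 7.1

7.1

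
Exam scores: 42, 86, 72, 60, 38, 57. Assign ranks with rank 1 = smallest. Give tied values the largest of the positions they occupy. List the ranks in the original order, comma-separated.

Sorted (ascending): 38, 42, 57, 60, 72, 86
No ties — each value takes its position as its rank.

2, 6, 5, 4, 1, 3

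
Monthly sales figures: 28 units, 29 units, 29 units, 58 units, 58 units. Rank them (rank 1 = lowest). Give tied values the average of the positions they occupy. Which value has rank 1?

28

Sorted (ascending): 28, 29, 29, 58, 58
The 2 values of 29 occupy positions 2–3 → average rank (2+3)/2 = 2.5.
The 2 values of 58 occupy positions 4–5 → average rank (4+5)/2 = 4.5.
Rank 1 → value 28.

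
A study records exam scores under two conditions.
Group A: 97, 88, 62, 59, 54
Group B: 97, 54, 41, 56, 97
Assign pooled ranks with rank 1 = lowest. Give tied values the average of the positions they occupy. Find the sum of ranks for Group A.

Sorted (ascending): 41, 54, 54, 56, 59, 62, 88, 97, 97, 97
The 2 values of 54 occupy positions 2–3 → average rank (2+3)/2 = 2.5.
The 3 values of 97 occupy positions 8–10 → average rank 9.
Group A values → pooled ranks: 97→9, 88→7, 62→6, 59→5, 54→2.5
Rank sum = 9 + 7 + 6 + 5 + 2.5 = 29.5

29.5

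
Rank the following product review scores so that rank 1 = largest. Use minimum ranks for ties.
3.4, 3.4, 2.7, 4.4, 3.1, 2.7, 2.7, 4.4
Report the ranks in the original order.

Sorted (descending): 4.4, 4.4, 3.4, 3.4, 3.1, 2.7, 2.7, 2.7
The 2 values of 4.4 occupy positions 1–2 → each gets rank 1.
The 2 values of 3.4 occupy positions 3–4 → each gets rank 3.
The 3 values of 2.7 occupy positions 6–8 → each gets rank 6.

3, 3, 6, 1, 5, 6, 6, 1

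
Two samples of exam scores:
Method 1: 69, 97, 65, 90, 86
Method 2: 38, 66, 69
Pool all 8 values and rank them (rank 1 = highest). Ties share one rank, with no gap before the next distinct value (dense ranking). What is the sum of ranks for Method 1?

16

Sorted (descending): 97, 90, 86, 69, 69, 66, 65, 38
The 2 values of 69 share dense rank 4.
Remaining distinct values take the next consecutive integers.
Method 1 values → pooled ranks: 69→4, 97→1, 65→6, 90→2, 86→3
Rank sum = 4 + 1 + 6 + 2 + 3 = 16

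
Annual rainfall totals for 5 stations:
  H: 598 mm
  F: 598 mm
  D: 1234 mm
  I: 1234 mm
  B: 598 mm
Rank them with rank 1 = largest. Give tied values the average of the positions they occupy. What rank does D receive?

1.5

Sorted (descending): 1234, 1234, 598, 598, 598
The 2 values of 1234 occupy positions 1–2 → average rank (1+2)/2 = 1.5.
The 3 values of 598 occupy positions 3–5 → average rank 4.
D has value 1234 mm → rank 1.5.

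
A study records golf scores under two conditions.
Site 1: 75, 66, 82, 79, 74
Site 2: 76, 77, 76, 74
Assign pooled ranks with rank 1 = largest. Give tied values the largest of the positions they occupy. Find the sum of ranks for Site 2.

Sorted (descending): 82, 79, 77, 76, 76, 75, 74, 74, 66
The 2 values of 76 occupy positions 4–5 → each gets rank 5.
The 2 values of 74 occupy positions 7–8 → each gets rank 8.
Site 2 values → pooled ranks: 76→5, 77→3, 76→5, 74→8
Rank sum = 5 + 3 + 5 + 8 = 21

21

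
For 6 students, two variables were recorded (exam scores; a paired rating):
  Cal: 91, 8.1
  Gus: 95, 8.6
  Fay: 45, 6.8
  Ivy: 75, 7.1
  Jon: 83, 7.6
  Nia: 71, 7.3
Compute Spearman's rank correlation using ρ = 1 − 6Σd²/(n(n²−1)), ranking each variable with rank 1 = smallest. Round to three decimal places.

0.943

Ranks of variable 1: 5, 6, 1, 3, 4, 2
Ranks of variable 2: 5, 6, 1, 2, 4, 3
d = r₁ − r₂: 0, 0, 0, 1, 0, -1
d²: 0, 0, 0, 1, 0, 1; Σd² = 2
ρ = 1 − 6·2/(6·35) = 1 − 12/210 = 0.943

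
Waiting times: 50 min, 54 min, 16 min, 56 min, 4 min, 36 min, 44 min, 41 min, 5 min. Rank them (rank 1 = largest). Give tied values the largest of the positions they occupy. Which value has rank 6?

36

Sorted (descending): 56, 54, 50, 44, 41, 36, 16, 5, 4
No ties — each value takes its position as its rank.
Rank 6 → value 36.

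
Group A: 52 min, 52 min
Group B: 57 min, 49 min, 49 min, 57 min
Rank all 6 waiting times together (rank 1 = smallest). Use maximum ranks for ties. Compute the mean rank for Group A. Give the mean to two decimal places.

Sorted (ascending): 49, 49, 52, 52, 57, 57
The 2 values of 49 occupy positions 1–2 → each gets rank 2.
The 2 values of 52 occupy positions 3–4 → each gets rank 4.
The 2 values of 57 occupy positions 5–6 → each gets rank 6.
Group A values → pooled ranks: 52→4, 52→4
Mean rank = (4 + 4) / 2 = 4.00

4.00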